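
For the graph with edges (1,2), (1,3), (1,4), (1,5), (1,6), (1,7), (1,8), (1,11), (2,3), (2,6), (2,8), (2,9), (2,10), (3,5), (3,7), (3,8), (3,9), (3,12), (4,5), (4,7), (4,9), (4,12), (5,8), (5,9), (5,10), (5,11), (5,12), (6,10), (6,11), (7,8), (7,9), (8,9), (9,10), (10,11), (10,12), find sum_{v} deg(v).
70 (handshake: sum of degrees = 2|E| = 2 x 35 = 70)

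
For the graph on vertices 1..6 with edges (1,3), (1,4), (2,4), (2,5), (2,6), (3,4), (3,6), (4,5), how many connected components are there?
1 (components: {1, 2, 3, 4, 5, 6})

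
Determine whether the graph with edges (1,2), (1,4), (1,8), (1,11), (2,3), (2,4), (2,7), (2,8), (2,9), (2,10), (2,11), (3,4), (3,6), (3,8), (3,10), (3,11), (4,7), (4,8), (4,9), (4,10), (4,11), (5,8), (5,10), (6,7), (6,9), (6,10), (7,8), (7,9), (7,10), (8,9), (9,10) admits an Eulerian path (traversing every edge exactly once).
Yes (the graph is connected and exactly 2 vertices have odd degree: {8, 10}; any Eulerian path must start and end at those)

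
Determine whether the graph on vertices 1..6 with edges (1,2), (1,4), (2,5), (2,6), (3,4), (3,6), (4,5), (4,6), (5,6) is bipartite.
No (odd cycle of length 3: 6 -> 2 -> 5 -> 6)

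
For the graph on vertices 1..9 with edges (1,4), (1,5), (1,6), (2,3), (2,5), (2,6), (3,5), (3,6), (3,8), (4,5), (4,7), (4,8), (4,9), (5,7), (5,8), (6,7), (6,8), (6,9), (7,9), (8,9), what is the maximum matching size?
4 (matching: (1,6), (2,5), (4,7), (8,9); upper bound floor(n/2) = floor(9/2) = 4)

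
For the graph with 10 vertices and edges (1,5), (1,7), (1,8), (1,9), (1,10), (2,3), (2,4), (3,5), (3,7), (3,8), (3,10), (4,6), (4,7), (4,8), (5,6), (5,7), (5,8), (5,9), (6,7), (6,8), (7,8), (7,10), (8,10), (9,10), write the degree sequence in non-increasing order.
[7, 7, 6, 5, 5, 5, 4, 4, 3, 2] (degrees: deg(1)=5, deg(2)=2, deg(3)=5, deg(4)=4, deg(5)=6, deg(6)=4, deg(7)=7, deg(8)=7, deg(9)=3, deg(10)=5)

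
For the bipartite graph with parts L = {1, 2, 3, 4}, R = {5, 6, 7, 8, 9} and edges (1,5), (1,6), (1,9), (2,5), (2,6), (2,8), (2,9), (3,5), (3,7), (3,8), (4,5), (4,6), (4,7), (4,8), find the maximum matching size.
4 (matching: (1,9), (2,8), (3,7), (4,6); upper bound min(|L|,|R|) = min(4,5) = 4)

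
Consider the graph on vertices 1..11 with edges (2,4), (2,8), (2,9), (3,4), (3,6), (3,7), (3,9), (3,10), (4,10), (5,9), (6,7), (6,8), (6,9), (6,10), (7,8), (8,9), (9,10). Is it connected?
No, it has 3 components: {1}, {2, 3, 4, 5, 6, 7, 8, 9, 10}, {11}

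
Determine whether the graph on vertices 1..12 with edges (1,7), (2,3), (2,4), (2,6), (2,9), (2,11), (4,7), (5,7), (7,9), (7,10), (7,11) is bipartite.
Yes. Partition: {1, 3, 4, 5, 6, 8, 9, 10, 11, 12}, {2, 7}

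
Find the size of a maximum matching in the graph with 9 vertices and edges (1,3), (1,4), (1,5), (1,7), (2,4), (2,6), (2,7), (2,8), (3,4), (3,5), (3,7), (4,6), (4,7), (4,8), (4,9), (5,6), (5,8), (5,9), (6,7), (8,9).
4 (matching: (1,5), (2,8), (4,9), (6,7); upper bound floor(n/2) = floor(9/2) = 4)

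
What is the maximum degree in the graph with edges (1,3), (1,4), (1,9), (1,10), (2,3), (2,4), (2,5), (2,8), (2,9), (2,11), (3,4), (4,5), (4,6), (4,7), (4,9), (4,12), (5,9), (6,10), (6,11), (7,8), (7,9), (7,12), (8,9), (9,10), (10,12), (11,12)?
8 (attained at vertex 4)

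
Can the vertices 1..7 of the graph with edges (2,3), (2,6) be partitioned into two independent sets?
Yes. Partition: {1, 2, 4, 5, 7}, {3, 6}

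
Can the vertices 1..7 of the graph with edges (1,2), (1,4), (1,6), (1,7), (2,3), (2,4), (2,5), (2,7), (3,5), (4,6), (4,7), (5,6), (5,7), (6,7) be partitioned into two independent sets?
No (odd cycle of length 3: 2 -> 1 -> 4 -> 2)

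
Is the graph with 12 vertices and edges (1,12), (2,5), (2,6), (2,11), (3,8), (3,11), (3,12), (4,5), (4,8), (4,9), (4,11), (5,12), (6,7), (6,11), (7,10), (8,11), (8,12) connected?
Yes (BFS from 1 visits [1, 12, 3, 5, 8, 11, 2, 4, 6, 9, 7, 10] — all 12 vertices reached)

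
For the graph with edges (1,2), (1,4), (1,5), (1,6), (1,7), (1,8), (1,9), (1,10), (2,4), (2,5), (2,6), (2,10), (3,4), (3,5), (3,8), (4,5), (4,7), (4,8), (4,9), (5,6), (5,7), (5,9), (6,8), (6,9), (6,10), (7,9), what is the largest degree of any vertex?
8 (attained at vertex 1)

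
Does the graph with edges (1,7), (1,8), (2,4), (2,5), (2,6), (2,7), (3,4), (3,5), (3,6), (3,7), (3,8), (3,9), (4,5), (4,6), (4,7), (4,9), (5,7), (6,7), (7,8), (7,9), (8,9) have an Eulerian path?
Yes — and in fact it has an Eulerian circuit (the graph is connected and all 9 vertices have even degree)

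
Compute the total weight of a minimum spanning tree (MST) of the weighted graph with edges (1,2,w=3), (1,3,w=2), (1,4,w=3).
8 (MST edges: (1,2,w=3), (1,3,w=2), (1,4,w=3); sum of weights 3 + 2 + 3 = 8)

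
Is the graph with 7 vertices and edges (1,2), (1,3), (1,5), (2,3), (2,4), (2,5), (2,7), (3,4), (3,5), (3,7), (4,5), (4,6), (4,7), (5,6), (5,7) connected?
Yes (BFS from 1 visits [1, 2, 3, 5, 4, 7, 6] — all 7 vertices reached)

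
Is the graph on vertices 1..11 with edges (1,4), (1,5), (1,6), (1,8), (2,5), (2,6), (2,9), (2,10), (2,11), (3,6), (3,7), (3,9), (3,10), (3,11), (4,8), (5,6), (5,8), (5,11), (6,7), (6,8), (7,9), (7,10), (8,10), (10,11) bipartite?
No (odd cycle of length 3: 4 -> 1 -> 8 -> 4)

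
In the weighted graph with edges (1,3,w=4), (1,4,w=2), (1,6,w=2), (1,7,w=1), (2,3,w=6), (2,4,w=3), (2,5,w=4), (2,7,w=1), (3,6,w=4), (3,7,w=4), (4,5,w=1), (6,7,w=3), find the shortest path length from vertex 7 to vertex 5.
4 (path: 7 -> 1 -> 4 -> 5; weights 1 + 2 + 1 = 4)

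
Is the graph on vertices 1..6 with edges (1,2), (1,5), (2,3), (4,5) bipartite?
Yes. Partition: {1, 3, 4, 6}, {2, 5}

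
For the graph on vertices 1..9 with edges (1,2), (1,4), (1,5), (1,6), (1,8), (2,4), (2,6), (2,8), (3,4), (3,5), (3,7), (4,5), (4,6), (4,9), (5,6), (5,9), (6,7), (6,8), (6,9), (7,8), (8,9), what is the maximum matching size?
4 (matching: (1,8), (3,5), (4,9), (6,7); upper bound floor(n/2) = floor(9/2) = 4)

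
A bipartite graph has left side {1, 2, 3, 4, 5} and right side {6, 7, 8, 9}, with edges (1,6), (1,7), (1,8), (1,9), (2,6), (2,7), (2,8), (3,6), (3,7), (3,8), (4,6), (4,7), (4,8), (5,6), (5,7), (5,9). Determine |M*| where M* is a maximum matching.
4 (matching: (1,9), (2,8), (3,7), (4,6); upper bound min(|L|,|R|) = min(5,4) = 4)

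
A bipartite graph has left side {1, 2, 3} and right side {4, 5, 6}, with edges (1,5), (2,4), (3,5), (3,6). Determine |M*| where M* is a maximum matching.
3 (matching: (1,5), (2,4), (3,6); upper bound min(|L|,|R|) = min(3,3) = 3)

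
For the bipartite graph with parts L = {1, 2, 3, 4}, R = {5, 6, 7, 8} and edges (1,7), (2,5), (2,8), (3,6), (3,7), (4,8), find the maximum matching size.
4 (matching: (1,7), (2,5), (3,6), (4,8); upper bound min(|L|,|R|) = min(4,4) = 4)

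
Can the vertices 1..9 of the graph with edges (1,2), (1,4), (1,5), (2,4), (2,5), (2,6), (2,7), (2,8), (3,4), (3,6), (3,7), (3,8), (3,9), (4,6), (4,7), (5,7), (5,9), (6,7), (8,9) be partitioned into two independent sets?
No (odd cycle of length 3: 5 -> 1 -> 2 -> 5)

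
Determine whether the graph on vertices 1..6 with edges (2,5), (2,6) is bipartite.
Yes. Partition: {1, 2, 3, 4}, {5, 6}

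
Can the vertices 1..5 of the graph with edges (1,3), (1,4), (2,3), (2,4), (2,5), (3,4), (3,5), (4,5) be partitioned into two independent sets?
No (odd cycle of length 3: 4 -> 1 -> 3 -> 4)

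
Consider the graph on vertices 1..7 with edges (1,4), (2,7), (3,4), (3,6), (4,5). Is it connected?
No, it has 2 components: {1, 3, 4, 5, 6}, {2, 7}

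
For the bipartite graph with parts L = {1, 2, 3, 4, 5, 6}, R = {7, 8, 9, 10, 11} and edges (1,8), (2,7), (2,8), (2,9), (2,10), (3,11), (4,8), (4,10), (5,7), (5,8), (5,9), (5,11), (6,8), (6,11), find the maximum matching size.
5 (matching: (1,8), (2,7), (3,11), (4,10), (5,9); upper bound min(|L|,|R|) = min(6,5) = 5)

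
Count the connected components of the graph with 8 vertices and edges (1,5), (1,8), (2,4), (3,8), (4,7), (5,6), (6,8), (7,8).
1 (components: {1, 2, 3, 4, 5, 6, 7, 8})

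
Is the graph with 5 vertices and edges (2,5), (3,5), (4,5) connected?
No, it has 2 components: {1}, {2, 3, 4, 5}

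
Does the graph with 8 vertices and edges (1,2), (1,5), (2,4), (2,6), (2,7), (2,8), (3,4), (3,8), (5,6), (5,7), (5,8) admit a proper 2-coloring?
Yes. Partition: {1, 4, 6, 7, 8}, {2, 3, 5}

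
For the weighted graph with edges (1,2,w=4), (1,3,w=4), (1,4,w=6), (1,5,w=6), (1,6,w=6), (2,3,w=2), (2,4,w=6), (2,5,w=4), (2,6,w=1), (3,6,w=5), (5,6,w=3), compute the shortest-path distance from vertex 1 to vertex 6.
5 (path: 1 -> 2 -> 6; weights 4 + 1 = 5)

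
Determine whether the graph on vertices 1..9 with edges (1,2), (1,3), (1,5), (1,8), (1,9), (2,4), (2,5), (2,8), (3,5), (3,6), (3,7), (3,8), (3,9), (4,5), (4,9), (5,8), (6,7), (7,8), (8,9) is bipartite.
No (odd cycle of length 3: 5 -> 1 -> 3 -> 5)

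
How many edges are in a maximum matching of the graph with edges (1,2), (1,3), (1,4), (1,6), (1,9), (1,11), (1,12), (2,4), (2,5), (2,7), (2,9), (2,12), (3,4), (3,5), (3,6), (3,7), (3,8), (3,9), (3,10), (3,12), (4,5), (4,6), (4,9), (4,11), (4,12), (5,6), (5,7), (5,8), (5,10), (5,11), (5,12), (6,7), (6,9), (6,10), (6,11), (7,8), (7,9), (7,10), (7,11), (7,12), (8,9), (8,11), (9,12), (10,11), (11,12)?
6 (matching: (1,6), (2,7), (3,10), (4,12), (5,11), (8,9); upper bound floor(n/2) = floor(12/2) = 6)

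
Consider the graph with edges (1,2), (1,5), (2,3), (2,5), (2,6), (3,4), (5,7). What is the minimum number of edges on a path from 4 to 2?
2 (path: 4 -> 3 -> 2, 2 edges)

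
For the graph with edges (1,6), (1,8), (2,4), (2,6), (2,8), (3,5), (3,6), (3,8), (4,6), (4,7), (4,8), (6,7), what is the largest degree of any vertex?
5 (attained at vertex 6)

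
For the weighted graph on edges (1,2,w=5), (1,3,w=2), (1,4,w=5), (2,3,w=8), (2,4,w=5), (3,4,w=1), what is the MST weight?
8 (MST edges: (1,2,w=5), (1,3,w=2), (3,4,w=1); sum of weights 5 + 2 + 1 = 8)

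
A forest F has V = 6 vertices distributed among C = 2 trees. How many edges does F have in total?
4 (Each of the 2 component trees on V_i vertices has V_i - 1 edges; summing gives V - C = 6 - 2 = 4)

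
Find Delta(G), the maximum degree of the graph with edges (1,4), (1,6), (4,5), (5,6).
2 (attained at vertices 1, 4, 5, 6)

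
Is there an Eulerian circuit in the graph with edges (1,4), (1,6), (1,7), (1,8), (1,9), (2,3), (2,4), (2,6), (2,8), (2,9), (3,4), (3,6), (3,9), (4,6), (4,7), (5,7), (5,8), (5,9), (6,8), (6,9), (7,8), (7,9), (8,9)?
No (6 vertices have odd degree: {1, 2, 4, 5, 7, 9}; Eulerian circuit requires 0)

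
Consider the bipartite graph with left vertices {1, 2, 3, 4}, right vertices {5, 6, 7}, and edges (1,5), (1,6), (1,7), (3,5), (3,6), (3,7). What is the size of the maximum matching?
2 (matching: (1,7), (3,6); upper bound min(|L|,|R|) = min(4,3) = 3)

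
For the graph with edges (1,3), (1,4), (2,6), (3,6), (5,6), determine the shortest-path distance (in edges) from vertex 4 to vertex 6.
3 (path: 4 -> 1 -> 3 -> 6, 3 edges)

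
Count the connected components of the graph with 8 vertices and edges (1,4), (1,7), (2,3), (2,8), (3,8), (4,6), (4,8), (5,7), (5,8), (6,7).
1 (components: {1, 2, 3, 4, 5, 6, 7, 8})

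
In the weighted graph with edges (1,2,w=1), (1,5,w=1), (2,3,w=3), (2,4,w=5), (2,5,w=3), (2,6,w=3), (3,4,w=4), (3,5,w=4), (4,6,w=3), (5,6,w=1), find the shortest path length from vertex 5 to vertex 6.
1 (path: 5 -> 6; weights 1 = 1)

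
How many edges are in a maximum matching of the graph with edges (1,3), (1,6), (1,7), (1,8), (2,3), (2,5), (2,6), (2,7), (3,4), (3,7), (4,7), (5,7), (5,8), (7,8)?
4 (matching: (1,8), (2,6), (3,4), (5,7); upper bound floor(n/2) = floor(8/2) = 4)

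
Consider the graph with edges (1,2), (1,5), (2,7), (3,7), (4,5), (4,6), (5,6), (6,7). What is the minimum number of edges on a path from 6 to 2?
2 (path: 6 -> 7 -> 2, 2 edges)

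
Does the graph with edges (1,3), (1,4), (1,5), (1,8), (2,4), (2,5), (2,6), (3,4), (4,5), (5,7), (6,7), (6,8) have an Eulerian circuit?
No (2 vertices have odd degree: {2, 6}; Eulerian circuit requires 0)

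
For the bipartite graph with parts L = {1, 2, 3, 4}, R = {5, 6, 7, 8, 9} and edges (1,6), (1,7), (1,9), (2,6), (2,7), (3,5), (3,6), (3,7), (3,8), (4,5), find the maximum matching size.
4 (matching: (1,9), (2,7), (3,8), (4,5); upper bound min(|L|,|R|) = min(4,5) = 4)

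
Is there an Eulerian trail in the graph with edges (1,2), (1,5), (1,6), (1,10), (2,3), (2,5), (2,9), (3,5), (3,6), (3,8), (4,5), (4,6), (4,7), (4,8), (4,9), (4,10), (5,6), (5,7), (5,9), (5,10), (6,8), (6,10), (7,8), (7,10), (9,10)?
Yes — and in fact it has an Eulerian circuit (the graph is connected and all 10 vertices have even degree)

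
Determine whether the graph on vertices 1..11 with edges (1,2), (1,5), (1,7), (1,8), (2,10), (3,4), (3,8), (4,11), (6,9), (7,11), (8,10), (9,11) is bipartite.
Yes. Partition: {1, 3, 6, 10, 11}, {2, 4, 5, 7, 8, 9}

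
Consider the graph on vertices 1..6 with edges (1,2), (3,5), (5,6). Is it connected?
No, it has 3 components: {1, 2}, {3, 5, 6}, {4}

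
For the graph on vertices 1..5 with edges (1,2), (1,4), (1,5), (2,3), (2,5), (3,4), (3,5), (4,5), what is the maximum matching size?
2 (matching: (1,4), (3,5); upper bound floor(n/2) = floor(5/2) = 2)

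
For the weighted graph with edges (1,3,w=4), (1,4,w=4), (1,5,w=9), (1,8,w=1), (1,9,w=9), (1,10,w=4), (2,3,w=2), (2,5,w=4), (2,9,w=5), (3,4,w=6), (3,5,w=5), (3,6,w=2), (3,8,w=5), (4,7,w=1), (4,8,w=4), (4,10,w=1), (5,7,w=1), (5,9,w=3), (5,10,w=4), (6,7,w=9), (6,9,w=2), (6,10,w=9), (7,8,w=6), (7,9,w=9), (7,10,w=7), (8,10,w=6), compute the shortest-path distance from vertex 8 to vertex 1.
1 (path: 8 -> 1; weights 1 = 1)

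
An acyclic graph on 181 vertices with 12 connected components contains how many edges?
169 (Each of the 12 component trees on V_i vertices has V_i - 1 edges; summing gives V - C = 181 - 12 = 169)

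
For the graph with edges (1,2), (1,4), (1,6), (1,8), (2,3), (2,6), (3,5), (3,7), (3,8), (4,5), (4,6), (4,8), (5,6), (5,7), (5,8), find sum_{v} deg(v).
30 (handshake: sum of degrees = 2|E| = 2 x 15 = 30)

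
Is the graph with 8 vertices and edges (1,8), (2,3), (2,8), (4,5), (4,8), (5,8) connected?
No, it has 3 components: {1, 2, 3, 4, 5, 8}, {6}, {7}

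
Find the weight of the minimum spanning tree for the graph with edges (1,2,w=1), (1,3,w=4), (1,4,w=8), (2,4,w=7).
12 (MST edges: (1,2,w=1), (1,3,w=4), (2,4,w=7); sum of weights 1 + 4 + 7 = 12)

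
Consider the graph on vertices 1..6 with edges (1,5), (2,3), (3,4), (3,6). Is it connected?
No, it has 2 components: {1, 5}, {2, 3, 4, 6}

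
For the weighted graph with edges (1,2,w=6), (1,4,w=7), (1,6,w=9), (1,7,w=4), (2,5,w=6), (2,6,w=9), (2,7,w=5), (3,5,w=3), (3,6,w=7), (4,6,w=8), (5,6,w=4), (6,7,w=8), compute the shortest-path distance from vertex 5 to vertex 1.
12 (path: 5 -> 2 -> 1; weights 6 + 6 = 12)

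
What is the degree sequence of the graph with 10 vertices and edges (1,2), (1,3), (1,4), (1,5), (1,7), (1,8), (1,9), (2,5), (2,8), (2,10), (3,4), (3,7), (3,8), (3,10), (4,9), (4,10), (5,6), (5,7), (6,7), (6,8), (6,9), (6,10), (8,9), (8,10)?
[7, 6, 5, 5, 5, 4, 4, 4, 4, 4] (degrees: deg(1)=7, deg(2)=4, deg(3)=5, deg(4)=4, deg(5)=4, deg(6)=5, deg(7)=4, deg(8)=6, deg(9)=4, deg(10)=5)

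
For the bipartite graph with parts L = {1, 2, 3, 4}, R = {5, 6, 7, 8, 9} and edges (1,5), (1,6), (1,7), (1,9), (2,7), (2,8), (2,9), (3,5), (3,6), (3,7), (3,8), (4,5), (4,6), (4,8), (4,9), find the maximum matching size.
4 (matching: (1,9), (2,8), (3,7), (4,6); upper bound min(|L|,|R|) = min(4,5) = 4)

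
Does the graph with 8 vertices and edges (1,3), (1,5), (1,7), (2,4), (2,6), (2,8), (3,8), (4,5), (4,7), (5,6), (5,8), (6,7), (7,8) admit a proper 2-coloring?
Yes. Partition: {1, 4, 6, 8}, {2, 3, 5, 7}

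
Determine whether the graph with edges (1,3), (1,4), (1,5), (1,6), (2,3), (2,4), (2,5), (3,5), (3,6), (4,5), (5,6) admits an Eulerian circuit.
No (4 vertices have odd degree: {2, 4, 5, 6}; Eulerian circuit requires 0)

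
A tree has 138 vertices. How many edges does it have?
137 (A tree on V vertices has V - 1 edges, so 138 - 1 = 137)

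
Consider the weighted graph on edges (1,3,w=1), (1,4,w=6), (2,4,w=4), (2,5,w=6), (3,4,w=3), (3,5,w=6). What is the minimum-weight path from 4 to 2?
4 (path: 4 -> 2; weights 4 = 4)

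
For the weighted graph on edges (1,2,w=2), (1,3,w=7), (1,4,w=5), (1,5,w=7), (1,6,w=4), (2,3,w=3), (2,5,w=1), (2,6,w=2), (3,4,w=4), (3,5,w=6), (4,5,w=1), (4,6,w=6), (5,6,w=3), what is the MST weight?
9 (MST edges: (1,2,w=2), (2,3,w=3), (2,5,w=1), (2,6,w=2), (4,5,w=1); sum of weights 2 + 3 + 1 + 2 + 1 = 9)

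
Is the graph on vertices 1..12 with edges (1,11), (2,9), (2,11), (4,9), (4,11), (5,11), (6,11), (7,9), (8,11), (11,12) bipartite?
Yes. Partition: {1, 2, 3, 4, 5, 6, 7, 8, 10, 12}, {9, 11}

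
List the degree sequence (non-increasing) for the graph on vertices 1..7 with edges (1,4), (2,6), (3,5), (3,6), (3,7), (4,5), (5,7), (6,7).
[3, 3, 3, 3, 2, 1, 1] (degrees: deg(1)=1, deg(2)=1, deg(3)=3, deg(4)=2, deg(5)=3, deg(6)=3, deg(7)=3)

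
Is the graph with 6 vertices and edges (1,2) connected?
No, it has 5 components: {1, 2}, {3}, {4}, {5}, {6}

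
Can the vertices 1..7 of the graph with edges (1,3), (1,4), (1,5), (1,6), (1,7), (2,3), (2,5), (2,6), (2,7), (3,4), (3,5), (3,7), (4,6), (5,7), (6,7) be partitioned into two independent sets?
No (odd cycle of length 3: 6 -> 1 -> 4 -> 6)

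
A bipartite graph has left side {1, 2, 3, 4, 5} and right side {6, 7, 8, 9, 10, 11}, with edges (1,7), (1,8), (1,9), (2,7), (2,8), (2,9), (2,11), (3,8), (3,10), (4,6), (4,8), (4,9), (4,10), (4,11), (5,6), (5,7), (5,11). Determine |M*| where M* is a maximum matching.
5 (matching: (1,9), (2,11), (3,10), (4,8), (5,7); upper bound min(|L|,|R|) = min(5,6) = 5)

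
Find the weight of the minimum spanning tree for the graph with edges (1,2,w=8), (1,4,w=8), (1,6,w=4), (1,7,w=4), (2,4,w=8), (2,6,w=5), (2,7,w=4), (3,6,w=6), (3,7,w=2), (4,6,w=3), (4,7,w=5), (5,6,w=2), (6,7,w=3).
18 (MST edges: (1,6,w=4), (2,7,w=4), (3,7,w=2), (4,6,w=3), (5,6,w=2), (6,7,w=3); sum of weights 4 + 4 + 2 + 3 + 2 + 3 = 18)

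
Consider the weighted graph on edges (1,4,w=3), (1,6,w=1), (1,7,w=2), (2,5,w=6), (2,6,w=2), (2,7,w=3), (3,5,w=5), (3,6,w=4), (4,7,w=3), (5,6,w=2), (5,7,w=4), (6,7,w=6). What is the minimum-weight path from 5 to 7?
4 (path: 5 -> 7; weights 4 = 4)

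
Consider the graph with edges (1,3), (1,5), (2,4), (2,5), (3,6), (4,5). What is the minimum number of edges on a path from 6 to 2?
4 (path: 6 -> 3 -> 1 -> 5 -> 2, 4 edges)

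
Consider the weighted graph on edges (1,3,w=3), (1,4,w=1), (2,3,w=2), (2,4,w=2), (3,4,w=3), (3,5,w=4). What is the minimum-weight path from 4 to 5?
7 (path: 4 -> 3 -> 5; weights 3 + 4 = 7)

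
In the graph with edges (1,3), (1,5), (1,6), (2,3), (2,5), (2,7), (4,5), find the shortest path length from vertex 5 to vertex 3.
2 (path: 5 -> 2 -> 3, 2 edges)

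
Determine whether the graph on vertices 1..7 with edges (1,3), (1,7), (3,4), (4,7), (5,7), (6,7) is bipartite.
Yes. Partition: {1, 2, 4, 5, 6}, {3, 7}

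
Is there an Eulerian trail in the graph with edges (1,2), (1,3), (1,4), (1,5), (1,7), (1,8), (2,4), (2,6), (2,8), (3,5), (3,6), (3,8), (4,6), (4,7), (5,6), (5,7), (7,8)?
Yes — and in fact it has an Eulerian circuit (the graph is connected and all 8 vertices have even degree)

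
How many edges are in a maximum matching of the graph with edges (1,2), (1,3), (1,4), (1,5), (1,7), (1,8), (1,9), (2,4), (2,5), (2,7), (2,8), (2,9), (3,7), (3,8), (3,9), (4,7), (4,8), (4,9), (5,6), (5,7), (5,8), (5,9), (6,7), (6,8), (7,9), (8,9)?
4 (matching: (1,5), (2,8), (3,9), (6,7); upper bound floor(n/2) = floor(9/2) = 4)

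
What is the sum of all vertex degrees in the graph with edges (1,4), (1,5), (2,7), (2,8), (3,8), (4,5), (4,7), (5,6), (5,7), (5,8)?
20 (handshake: sum of degrees = 2|E| = 2 x 10 = 20)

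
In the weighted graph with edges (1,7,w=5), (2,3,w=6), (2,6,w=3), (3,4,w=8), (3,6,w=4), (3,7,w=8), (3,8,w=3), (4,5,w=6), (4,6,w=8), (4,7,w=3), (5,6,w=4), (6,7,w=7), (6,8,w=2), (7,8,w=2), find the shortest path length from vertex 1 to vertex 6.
9 (path: 1 -> 7 -> 8 -> 6; weights 5 + 2 + 2 = 9)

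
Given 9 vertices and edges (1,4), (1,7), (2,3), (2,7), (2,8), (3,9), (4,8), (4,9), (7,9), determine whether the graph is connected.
No, it has 3 components: {1, 2, 3, 4, 7, 8, 9}, {5}, {6}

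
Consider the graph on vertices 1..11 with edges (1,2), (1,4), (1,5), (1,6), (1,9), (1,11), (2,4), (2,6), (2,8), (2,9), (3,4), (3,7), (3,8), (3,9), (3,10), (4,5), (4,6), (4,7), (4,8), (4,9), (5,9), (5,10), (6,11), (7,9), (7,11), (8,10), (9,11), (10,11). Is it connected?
Yes (BFS from 1 visits [1, 2, 4, 5, 6, 9, 11, 8, 3, 7, 10] — all 11 vertices reached)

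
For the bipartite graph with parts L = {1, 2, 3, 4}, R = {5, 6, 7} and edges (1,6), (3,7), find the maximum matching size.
2 (matching: (1,6), (3,7); upper bound min(|L|,|R|) = min(4,3) = 3)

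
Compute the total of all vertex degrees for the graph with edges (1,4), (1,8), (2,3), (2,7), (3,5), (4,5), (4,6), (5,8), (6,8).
18 (handshake: sum of degrees = 2|E| = 2 x 9 = 18)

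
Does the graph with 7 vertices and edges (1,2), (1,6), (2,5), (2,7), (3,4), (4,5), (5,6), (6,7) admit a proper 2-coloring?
Yes. Partition: {1, 3, 5, 7}, {2, 4, 6}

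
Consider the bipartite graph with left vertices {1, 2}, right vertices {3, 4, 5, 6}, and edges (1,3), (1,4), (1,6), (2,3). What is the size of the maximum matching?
2 (matching: (1,6), (2,3); upper bound min(|L|,|R|) = min(2,4) = 2)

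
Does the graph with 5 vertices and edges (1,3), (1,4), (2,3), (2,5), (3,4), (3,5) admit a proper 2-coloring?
No (odd cycle of length 3: 3 -> 1 -> 4 -> 3)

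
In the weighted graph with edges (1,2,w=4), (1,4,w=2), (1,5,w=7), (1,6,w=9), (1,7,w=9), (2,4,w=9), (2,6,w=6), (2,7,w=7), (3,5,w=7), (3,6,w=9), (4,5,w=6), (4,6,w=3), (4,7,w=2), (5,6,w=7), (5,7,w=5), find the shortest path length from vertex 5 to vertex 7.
5 (path: 5 -> 7; weights 5 = 5)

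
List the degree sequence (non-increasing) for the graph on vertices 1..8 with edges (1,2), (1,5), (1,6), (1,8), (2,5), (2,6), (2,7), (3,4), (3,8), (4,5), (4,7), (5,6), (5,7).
[5, 4, 4, 3, 3, 3, 2, 2] (degrees: deg(1)=4, deg(2)=4, deg(3)=2, deg(4)=3, deg(5)=5, deg(6)=3, deg(7)=3, deg(8)=2)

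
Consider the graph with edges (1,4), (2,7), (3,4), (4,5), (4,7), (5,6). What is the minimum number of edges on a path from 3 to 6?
3 (path: 3 -> 4 -> 5 -> 6, 3 edges)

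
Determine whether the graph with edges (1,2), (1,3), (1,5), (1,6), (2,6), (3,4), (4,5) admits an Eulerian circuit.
Yes (the graph is connected and all 6 vertices have even degree)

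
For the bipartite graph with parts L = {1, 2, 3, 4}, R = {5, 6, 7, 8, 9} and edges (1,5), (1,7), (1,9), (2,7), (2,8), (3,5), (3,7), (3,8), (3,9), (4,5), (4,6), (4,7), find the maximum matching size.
4 (matching: (1,9), (2,8), (3,7), (4,6); upper bound min(|L|,|R|) = min(4,5) = 4)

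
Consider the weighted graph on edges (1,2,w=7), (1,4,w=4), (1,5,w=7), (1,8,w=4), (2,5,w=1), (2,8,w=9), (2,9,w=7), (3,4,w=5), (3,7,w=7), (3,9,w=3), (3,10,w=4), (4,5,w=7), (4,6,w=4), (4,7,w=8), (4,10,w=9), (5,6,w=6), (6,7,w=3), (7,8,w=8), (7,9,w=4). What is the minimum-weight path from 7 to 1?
11 (path: 7 -> 6 -> 4 -> 1; weights 3 + 4 + 4 = 11)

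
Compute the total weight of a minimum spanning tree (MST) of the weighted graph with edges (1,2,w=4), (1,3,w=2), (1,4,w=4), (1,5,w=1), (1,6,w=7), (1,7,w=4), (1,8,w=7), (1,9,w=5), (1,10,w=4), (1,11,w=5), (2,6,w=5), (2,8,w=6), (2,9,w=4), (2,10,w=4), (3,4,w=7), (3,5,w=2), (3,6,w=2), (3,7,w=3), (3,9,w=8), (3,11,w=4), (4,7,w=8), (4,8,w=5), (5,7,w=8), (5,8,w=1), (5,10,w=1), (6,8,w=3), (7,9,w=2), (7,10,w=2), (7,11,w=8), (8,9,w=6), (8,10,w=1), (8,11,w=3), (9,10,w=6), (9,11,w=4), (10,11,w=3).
22 (MST edges: (1,2,w=4), (1,3,w=2), (1,4,w=4), (1,5,w=1), (3,6,w=2), (5,8,w=1), (5,10,w=1), (7,9,w=2), (7,10,w=2), (8,11,w=3); sum of weights 4 + 2 + 4 + 1 + 2 + 1 + 1 + 2 + 2 + 3 = 22)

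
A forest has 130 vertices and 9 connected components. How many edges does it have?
121 (Each of the 9 component trees on V_i vertices has V_i - 1 edges; summing gives V - C = 130 - 9 = 121)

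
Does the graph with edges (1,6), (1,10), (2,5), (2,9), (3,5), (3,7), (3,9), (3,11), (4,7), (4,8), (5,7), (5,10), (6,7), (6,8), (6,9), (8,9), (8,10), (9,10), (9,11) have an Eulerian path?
Yes — and in fact it has an Eulerian circuit (the graph is connected and all 11 vertices have even degree)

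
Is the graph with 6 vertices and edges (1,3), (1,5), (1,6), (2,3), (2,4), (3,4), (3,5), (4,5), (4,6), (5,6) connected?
Yes (BFS from 1 visits [1, 3, 5, 6, 2, 4] — all 6 vertices reached)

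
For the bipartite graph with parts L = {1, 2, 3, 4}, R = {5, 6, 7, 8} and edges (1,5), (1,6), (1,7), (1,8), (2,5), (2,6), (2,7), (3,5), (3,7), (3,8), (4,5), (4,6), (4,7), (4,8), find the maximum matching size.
4 (matching: (1,8), (2,7), (3,5), (4,6); upper bound min(|L|,|R|) = min(4,4) = 4)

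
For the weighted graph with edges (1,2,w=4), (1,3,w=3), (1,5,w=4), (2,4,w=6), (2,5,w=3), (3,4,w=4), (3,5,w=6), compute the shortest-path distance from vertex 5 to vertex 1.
4 (path: 5 -> 1; weights 4 = 4)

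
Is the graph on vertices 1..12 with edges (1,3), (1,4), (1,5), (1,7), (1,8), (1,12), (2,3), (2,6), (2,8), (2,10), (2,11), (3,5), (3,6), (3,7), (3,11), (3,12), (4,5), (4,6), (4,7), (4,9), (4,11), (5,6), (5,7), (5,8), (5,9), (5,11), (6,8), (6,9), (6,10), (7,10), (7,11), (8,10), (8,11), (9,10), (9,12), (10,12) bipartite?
No (odd cycle of length 3: 3 -> 1 -> 12 -> 3)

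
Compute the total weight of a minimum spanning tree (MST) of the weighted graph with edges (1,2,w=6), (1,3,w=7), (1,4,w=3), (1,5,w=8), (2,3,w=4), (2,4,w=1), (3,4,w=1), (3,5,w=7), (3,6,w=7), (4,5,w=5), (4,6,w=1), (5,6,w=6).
11 (MST edges: (1,4,w=3), (2,4,w=1), (3,4,w=1), (4,5,w=5), (4,6,w=1); sum of weights 3 + 1 + 1 + 5 + 1 = 11)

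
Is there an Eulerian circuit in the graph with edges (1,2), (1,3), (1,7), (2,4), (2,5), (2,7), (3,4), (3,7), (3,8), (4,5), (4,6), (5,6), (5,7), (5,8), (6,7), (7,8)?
No (4 vertices have odd degree: {1, 5, 6, 8}; Eulerian circuit requires 0)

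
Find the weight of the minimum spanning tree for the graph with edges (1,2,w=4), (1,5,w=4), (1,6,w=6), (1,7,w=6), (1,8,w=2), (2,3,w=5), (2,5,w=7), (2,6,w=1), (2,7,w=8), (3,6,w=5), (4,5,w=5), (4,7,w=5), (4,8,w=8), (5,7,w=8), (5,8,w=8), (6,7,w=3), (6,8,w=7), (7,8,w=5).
24 (MST edges: (1,2,w=4), (1,5,w=4), (1,8,w=2), (2,3,w=5), (2,6,w=1), (4,5,w=5), (6,7,w=3); sum of weights 4 + 4 + 2 + 5 + 1 + 5 + 3 = 24)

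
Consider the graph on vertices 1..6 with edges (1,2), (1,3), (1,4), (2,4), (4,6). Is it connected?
No, it has 2 components: {1, 2, 3, 4, 6}, {5}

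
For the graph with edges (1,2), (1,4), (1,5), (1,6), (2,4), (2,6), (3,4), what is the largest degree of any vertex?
4 (attained at vertex 1)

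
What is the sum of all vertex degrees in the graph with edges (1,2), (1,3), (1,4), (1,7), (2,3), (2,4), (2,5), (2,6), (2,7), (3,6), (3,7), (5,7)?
24 (handshake: sum of degrees = 2|E| = 2 x 12 = 24)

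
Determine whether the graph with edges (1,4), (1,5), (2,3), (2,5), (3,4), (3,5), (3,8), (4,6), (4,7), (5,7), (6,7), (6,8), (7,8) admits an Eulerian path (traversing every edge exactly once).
Yes (the graph is connected and exactly 2 vertices have odd degree: {6, 8}; any Eulerian path must start and end at those)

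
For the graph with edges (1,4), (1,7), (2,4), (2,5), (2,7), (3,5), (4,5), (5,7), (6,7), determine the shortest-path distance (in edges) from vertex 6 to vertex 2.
2 (path: 6 -> 7 -> 2, 2 edges)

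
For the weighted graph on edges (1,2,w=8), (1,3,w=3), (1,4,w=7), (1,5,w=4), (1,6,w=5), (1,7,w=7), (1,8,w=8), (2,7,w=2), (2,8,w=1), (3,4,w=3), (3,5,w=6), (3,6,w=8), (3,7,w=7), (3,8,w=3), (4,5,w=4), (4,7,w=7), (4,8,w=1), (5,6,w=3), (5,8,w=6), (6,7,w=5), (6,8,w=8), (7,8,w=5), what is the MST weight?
17 (MST edges: (1,3,w=3), (1,5,w=4), (2,7,w=2), (2,8,w=1), (3,8,w=3), (4,8,w=1), (5,6,w=3); sum of weights 3 + 4 + 2 + 1 + 3 + 1 + 3 = 17)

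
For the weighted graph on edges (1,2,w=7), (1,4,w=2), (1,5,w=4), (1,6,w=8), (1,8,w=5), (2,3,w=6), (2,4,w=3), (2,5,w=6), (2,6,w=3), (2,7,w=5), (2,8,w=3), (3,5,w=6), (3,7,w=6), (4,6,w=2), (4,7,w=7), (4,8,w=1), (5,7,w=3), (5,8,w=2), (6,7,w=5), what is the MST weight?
19 (MST edges: (1,4,w=2), (2,3,w=6), (2,6,w=3), (4,6,w=2), (4,8,w=1), (5,7,w=3), (5,8,w=2); sum of weights 2 + 6 + 3 + 2 + 1 + 3 + 2 = 19)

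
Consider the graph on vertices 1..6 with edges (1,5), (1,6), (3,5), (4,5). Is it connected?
No, it has 2 components: {1, 3, 4, 5, 6}, {2}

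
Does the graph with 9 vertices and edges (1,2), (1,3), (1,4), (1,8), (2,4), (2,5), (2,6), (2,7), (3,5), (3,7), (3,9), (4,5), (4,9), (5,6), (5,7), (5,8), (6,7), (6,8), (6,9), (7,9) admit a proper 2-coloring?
No (odd cycle of length 3: 2 -> 1 -> 4 -> 2)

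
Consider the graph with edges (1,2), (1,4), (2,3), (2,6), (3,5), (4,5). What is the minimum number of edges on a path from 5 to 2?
2 (path: 5 -> 3 -> 2, 2 edges)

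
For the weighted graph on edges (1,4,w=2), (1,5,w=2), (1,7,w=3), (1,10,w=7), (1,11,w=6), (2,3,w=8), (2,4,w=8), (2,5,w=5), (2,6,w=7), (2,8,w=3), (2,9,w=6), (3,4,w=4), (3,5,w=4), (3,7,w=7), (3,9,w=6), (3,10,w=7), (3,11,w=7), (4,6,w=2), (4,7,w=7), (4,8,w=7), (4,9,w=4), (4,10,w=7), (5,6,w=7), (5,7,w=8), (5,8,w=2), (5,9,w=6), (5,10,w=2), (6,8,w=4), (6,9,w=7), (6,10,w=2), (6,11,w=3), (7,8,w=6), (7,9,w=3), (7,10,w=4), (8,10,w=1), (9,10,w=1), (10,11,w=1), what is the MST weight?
21 (MST edges: (1,4,w=2), (1,5,w=2), (1,7,w=3), (2,8,w=3), (3,5,w=4), (4,6,w=2), (5,8,w=2), (8,10,w=1), (9,10,w=1), (10,11,w=1); sum of weights 2 + 2 + 3 + 3 + 4 + 2 + 2 + 1 + 1 + 1 = 21)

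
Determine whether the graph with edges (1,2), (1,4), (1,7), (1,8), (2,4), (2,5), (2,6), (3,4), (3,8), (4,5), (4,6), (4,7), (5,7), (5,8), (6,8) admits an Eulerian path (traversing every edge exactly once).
Yes (the graph is connected and exactly 2 vertices have odd degree: {6, 7}; any Eulerian path must start and end at those)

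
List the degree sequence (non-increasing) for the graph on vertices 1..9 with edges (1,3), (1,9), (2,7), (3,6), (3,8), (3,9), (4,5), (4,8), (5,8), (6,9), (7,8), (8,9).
[5, 4, 4, 2, 2, 2, 2, 2, 1] (degrees: deg(1)=2, deg(2)=1, deg(3)=4, deg(4)=2, deg(5)=2, deg(6)=2, deg(7)=2, deg(8)=5, deg(9)=4)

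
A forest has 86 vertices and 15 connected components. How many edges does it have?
71 (Each of the 15 component trees on V_i vertices has V_i - 1 edges; summing gives V - C = 86 - 15 = 71)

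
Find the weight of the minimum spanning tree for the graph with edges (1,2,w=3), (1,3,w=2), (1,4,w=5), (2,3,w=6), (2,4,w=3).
8 (MST edges: (1,2,w=3), (1,3,w=2), (2,4,w=3); sum of weights 3 + 2 + 3 = 8)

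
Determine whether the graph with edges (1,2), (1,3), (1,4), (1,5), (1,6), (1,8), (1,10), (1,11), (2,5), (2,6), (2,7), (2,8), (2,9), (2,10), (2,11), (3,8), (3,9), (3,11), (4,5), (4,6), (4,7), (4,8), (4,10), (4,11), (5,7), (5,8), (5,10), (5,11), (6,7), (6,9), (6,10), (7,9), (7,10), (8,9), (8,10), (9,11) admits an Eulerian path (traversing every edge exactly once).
No (4 vertices have odd degree: {4, 5, 8, 10}; Eulerian path requires 0 or 2)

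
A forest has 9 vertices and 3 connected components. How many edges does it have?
6 (Each of the 3 component trees on V_i vertices has V_i - 1 edges; summing gives V - C = 9 - 3 = 6)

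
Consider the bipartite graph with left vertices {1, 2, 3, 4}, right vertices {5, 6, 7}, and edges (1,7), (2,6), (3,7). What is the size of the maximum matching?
2 (matching: (1,7), (2,6); upper bound min(|L|,|R|) = min(4,3) = 3)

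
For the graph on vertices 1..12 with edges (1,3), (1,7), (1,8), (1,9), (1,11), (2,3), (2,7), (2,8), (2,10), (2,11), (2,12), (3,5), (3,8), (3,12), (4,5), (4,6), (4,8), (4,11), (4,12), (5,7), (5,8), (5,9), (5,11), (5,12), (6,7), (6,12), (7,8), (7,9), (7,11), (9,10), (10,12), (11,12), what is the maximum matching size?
6 (matching: (1,3), (2,8), (4,11), (5,12), (6,7), (9,10); upper bound floor(n/2) = floor(12/2) = 6)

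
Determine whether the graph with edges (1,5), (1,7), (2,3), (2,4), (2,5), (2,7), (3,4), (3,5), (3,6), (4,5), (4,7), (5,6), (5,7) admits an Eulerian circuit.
Yes (the graph is connected and all 7 vertices have even degree)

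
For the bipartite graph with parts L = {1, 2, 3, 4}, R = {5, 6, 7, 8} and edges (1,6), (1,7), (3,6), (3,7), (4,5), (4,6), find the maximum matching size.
3 (matching: (1,7), (3,6), (4,5); upper bound min(|L|,|R|) = min(4,4) = 4)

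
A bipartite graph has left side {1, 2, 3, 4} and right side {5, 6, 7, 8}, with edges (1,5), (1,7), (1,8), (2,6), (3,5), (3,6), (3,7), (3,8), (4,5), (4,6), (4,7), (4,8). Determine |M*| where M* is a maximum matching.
4 (matching: (1,8), (2,6), (3,7), (4,5); upper bound min(|L|,|R|) = min(4,4) = 4)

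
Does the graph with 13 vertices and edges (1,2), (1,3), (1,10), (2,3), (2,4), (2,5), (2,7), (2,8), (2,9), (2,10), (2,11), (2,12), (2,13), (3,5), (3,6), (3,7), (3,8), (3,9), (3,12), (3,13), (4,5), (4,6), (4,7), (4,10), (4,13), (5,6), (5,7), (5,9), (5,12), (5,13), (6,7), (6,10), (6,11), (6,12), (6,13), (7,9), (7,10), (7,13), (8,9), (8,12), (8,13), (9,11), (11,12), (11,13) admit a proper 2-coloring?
No (odd cycle of length 3: 3 -> 1 -> 2 -> 3)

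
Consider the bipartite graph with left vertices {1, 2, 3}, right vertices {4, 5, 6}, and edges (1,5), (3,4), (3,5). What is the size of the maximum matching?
2 (matching: (1,5), (3,4); upper bound min(|L|,|R|) = min(3,3) = 3)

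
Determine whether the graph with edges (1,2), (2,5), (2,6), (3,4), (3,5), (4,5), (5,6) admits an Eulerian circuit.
No (2 vertices have odd degree: {1, 2}; Eulerian circuit requires 0)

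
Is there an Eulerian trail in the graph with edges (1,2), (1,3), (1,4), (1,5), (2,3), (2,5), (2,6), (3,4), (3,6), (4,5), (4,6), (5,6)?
Yes — and in fact it has an Eulerian circuit (the graph is connected and all 6 vertices have even degree)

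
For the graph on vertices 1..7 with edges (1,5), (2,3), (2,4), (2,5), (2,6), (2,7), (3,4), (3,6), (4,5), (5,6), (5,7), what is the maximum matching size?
3 (matching: (2,7), (3,4), (5,6); upper bound floor(n/2) = floor(7/2) = 3)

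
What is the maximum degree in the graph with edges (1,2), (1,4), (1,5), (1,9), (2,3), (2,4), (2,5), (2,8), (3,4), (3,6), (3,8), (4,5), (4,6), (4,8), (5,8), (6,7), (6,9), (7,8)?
6 (attained at vertex 4)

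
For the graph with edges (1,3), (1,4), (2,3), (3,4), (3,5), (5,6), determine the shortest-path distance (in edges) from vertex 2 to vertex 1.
2 (path: 2 -> 3 -> 1, 2 edges)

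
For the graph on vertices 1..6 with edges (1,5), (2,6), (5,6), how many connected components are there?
3 (components: {1, 2, 5, 6}, {3}, {4})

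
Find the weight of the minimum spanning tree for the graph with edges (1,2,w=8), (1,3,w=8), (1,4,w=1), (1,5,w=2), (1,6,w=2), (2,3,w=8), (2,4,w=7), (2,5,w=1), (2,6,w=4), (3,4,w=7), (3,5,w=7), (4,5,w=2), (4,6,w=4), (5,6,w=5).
13 (MST edges: (1,4,w=1), (1,5,w=2), (1,6,w=2), (2,5,w=1), (3,5,w=7); sum of weights 1 + 2 + 2 + 1 + 7 = 13)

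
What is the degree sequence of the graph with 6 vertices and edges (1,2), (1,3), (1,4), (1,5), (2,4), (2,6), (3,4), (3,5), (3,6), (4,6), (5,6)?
[4, 4, 4, 4, 3, 3] (degrees: deg(1)=4, deg(2)=3, deg(3)=4, deg(4)=4, deg(5)=3, deg(6)=4)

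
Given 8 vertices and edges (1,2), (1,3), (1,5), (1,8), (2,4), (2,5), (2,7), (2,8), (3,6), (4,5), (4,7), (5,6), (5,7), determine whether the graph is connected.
Yes (BFS from 1 visits [1, 2, 3, 5, 8, 4, 7, 6] — all 8 vertices reached)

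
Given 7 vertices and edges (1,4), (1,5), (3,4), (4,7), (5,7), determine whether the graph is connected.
No, it has 3 components: {1, 3, 4, 5, 7}, {2}, {6}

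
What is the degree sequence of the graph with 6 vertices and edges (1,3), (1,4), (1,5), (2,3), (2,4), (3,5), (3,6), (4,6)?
[4, 3, 3, 2, 2, 2] (degrees: deg(1)=3, deg(2)=2, deg(3)=4, deg(4)=3, deg(5)=2, deg(6)=2)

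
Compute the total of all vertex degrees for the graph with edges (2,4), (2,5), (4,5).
6 (handshake: sum of degrees = 2|E| = 2 x 3 = 6)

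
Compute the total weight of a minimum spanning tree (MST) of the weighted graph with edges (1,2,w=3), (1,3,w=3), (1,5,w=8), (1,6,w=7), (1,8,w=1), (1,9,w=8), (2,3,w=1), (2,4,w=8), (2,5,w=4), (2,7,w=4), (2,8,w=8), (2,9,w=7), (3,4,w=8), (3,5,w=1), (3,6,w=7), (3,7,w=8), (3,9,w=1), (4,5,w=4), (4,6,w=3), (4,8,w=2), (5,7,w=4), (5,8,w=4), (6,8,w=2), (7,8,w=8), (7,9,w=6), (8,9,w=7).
15 (MST edges: (1,2,w=3), (1,8,w=1), (2,3,w=1), (2,7,w=4), (3,5,w=1), (3,9,w=1), (4,8,w=2), (6,8,w=2); sum of weights 3 + 1 + 1 + 4 + 1 + 1 + 2 + 2 = 15)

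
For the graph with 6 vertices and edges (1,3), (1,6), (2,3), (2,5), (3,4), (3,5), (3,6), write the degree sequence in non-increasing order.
[5, 2, 2, 2, 2, 1] (degrees: deg(1)=2, deg(2)=2, deg(3)=5, deg(4)=1, deg(5)=2, deg(6)=2)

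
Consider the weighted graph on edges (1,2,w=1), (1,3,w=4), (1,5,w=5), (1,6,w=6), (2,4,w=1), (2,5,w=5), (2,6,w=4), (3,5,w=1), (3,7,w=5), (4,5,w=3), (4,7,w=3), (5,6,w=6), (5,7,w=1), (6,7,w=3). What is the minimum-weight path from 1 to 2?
1 (path: 1 -> 2; weights 1 = 1)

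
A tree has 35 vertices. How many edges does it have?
34 (A tree on V vertices has V - 1 edges, so 35 - 1 = 34)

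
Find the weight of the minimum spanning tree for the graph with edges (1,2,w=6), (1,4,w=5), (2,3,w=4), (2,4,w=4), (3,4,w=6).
13 (MST edges: (1,4,w=5), (2,3,w=4), (2,4,w=4); sum of weights 5 + 4 + 4 = 13)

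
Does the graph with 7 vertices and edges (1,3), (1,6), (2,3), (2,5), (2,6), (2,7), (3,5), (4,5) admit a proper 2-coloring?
No (odd cycle of length 3: 5 -> 3 -> 2 -> 5)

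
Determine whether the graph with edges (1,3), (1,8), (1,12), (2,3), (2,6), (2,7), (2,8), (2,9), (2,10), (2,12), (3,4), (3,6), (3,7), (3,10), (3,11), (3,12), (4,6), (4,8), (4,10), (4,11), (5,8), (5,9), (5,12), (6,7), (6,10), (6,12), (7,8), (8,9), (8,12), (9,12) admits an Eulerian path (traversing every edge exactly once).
No (6 vertices have odd degree: {1, 2, 4, 5, 8, 12}; Eulerian path requires 0 or 2)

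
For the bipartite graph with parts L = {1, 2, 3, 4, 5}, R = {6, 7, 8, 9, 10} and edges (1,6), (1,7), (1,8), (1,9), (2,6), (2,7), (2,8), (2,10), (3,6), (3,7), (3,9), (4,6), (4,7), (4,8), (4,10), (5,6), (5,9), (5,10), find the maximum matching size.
5 (matching: (1,9), (2,10), (3,7), (4,8), (5,6); upper bound min(|L|,|R|) = min(5,5) = 5)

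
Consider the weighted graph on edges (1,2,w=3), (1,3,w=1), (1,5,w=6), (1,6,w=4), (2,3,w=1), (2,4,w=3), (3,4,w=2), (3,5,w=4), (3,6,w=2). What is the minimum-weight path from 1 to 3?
1 (path: 1 -> 3; weights 1 = 1)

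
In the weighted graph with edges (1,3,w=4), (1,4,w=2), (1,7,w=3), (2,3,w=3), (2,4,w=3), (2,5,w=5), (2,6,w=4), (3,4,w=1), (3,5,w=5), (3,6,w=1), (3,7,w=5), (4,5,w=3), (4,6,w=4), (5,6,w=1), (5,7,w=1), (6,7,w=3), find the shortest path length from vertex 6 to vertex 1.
4 (path: 6 -> 3 -> 4 -> 1; weights 1 + 1 + 2 = 4)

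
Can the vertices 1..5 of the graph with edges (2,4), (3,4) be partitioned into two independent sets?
Yes. Partition: {1, 2, 3, 5}, {4}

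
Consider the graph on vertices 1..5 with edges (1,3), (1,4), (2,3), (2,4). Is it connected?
No, it has 2 components: {1, 2, 3, 4}, {5}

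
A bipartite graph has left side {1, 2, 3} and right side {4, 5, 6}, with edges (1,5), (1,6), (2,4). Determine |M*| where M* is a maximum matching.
2 (matching: (1,6), (2,4); upper bound min(|L|,|R|) = min(3,3) = 3)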